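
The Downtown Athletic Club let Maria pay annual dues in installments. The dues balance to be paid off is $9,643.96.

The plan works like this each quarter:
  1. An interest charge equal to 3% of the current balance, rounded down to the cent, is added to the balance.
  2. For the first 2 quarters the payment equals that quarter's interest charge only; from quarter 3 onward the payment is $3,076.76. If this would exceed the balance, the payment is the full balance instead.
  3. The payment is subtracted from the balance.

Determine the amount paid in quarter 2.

$289.31

Quarter 1: $9,643.96 +$289.31 interest = $9,933.27; pay $289.31 → $9,643.96
Quarter 2: $9,643.96 +$289.31 interest = $9,933.27; pay $289.31 → $9,643.96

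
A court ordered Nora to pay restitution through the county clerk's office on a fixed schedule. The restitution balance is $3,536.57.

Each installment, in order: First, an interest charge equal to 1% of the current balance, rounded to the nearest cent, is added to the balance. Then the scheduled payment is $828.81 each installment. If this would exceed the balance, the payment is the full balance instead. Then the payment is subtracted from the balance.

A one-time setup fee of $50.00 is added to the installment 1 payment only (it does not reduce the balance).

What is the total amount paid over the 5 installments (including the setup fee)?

$3,683.26

Installment 1: $3,536.57 +$35.37 interest = $3,571.94; pay $828.81 (+ $50.00 fee) → $2,743.13
Installment 2: $2,743.13 +$27.43 interest = $2,770.56; pay $828.81 → $1,941.75
Installment 3: $1,941.75 +$19.42 interest = $1,961.17; pay $828.81 → $1,132.36
Installment 4: $1,132.36 +$11.32 interest = $1,143.68; pay $828.81 → $314.87
Installment 5: $314.87 +$3.15 interest = $318.02; pay $318.02 → $0.00
Total paid: $3,683.26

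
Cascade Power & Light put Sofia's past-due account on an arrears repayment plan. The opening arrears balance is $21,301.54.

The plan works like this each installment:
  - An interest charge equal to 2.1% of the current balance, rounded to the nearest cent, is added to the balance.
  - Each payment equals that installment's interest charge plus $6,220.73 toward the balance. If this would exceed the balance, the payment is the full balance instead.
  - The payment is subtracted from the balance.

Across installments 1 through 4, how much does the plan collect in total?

# | Opening | Interest | Payment | End bal
1 | $21,301.54 | $447.33 | $6,668.06 | $15,080.81
2 | $15,080.81 | $316.70 | $6,537.43 | $8,860.08
3 | $8,860.08 | $186.06 | $6,406.79 | $2,639.35
4 | $2,639.35 | $55.43 | $2,694.78 | $0.00
Total paid: $22,307.06

$22,307.06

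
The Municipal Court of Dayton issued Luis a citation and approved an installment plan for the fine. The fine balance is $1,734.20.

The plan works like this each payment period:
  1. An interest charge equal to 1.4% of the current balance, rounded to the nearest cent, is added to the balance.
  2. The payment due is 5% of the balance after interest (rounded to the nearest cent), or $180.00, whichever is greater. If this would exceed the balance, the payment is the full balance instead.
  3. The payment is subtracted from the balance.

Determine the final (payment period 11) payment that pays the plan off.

Payment period 1: opening $1,734.20; interest $24.28 → $1,758.48; payment $180.00; balance $1,578.48
Payment period 2: opening $1,578.48; interest $22.10 → $1,600.58; payment $180.00; balance $1,420.58
Payment period 3: opening $1,420.58; interest $19.89 → $1,440.47; payment $180.00; balance $1,260.47
Payment period 4: opening $1,260.47; interest $17.65 → $1,278.12; payment $180.00; balance $1,098.12
Payment period 5: opening $1,098.12; interest $15.37 → $1,113.49; payment $180.00; balance $933.49
Payment period 6: opening $933.49; interest $13.07 → $946.56; payment $180.00; balance $766.56
Payment period 7: opening $766.56; interest $10.73 → $777.29; payment $180.00; balance $597.29
Payment period 8: opening $597.29; interest $8.36 → $605.65; payment $180.00; balance $425.65
Payment period 9: opening $425.65; interest $5.96 → $431.61; payment $180.00; balance $251.61
Payment period 10: opening $251.61; interest $3.52 → $255.13; payment $180.00; balance $75.13
Payment period 11: opening $75.13; interest $1.05 → $76.18; payment $76.18; balance $0.00

$76.18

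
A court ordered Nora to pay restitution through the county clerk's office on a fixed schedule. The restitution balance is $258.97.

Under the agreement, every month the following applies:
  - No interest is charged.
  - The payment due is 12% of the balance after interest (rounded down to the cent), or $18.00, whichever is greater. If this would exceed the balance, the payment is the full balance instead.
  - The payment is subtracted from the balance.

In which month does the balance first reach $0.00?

# | Opening | Payment | End bal
1 | $258.97 | $31.07 | $227.90
2 | $227.90 | $27.34 | $200.56
3 | $200.56 | $24.06 | $176.50
4 | $176.50 | $21.18 | $155.32
5 | $155.32 | $18.63 | $136.69
6 | $136.69 | $18.00 | $118.69
7 | $118.69 | $18.00 | $100.69
8 | $100.69 | $18.00 | $82.69
9 | $82.69 | $18.00 | $64.69
10 | $64.69 | $18.00 | $46.69
11 | $46.69 | $18.00 | $28.69
12 | $28.69 | $18.00 | $10.69
13 | $10.69 | $10.69 | $0.00
Balance reaches $0.00 in month 13.

13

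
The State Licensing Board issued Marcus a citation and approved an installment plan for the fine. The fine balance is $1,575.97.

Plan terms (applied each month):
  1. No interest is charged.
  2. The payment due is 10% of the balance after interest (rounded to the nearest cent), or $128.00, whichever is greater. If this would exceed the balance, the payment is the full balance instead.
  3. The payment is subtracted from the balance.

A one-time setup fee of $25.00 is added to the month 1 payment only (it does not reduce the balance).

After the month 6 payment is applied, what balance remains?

Month 1: opening $1,575.97; payment $157.60 (+ $25.00 fee); balance $1,418.37
Month 2: opening $1,418.37; payment $141.84; balance $1,276.53
Month 3: opening $1,276.53; payment $128.00; balance $1,148.53
Month 4: opening $1,148.53; payment $128.00; balance $1,020.53
Month 5: opening $1,020.53; payment $128.00; balance $892.53
Month 6: opening $892.53; payment $128.00; balance $764.53

$764.53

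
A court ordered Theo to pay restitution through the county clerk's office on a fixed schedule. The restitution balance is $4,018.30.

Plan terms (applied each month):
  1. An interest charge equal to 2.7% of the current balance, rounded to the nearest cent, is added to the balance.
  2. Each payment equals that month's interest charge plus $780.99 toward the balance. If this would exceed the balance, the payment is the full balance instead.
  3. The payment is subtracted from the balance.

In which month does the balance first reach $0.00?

6

# | Opening | Interest | Payment | End bal
1 | $4,018.30 | $108.49 | $889.48 | $3,237.31
2 | $3,237.31 | $87.41 | $868.40 | $2,456.32
3 | $2,456.32 | $66.32 | $847.31 | $1,675.33
4 | $1,675.33 | $45.23 | $826.22 | $894.34
5 | $894.34 | $24.15 | $805.14 | $113.35
6 | $113.35 | $3.06 | $116.41 | $0.00
Balance reaches $0.00 in month 6.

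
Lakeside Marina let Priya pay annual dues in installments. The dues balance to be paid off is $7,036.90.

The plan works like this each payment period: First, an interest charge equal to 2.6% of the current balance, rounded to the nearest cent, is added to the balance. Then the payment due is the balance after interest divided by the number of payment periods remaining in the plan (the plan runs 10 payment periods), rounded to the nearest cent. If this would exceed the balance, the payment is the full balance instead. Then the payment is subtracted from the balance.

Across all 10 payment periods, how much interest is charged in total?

Payment period 1: opening $7,036.90; interest $182.96 → $7,219.86; payment $721.99; balance $6,497.87
Payment period 2: opening $6,497.87; interest $168.94 → $6,666.81; payment $740.76; balance $5,926.05
Payment period 3: opening $5,926.05; interest $154.08 → $6,080.13; payment $760.02; balance $5,320.11
Payment period 4: opening $5,320.11; interest $138.32 → $5,458.43; payment $779.78; balance $4,678.65
Payment period 5: opening $4,678.65; interest $121.64 → $4,800.29; payment $800.05; balance $4,000.24
Payment period 6: opening $4,000.24; interest $104.01 → $4,104.25; payment $820.85; balance $3,283.40
Payment period 7: opening $3,283.40; interest $85.37 → $3,368.77; payment $842.19; balance $2,526.58
Payment period 8: opening $2,526.58; interest $65.69 → $2,592.27; payment $864.09; balance $1,728.18
Payment period 9: opening $1,728.18; interest $44.93 → $1,773.11; payment $886.56; balance $886.55
Payment period 10: opening $886.55; interest $23.05 → $909.60; payment $909.60; balance $0.00
Total interest: $182.96 + $168.94 + $154.08 + $138.32 + $121.64 + $104.01 + $85.37 + $65.69 + $44.93 + $23.05 = $1,088.99

$1,088.99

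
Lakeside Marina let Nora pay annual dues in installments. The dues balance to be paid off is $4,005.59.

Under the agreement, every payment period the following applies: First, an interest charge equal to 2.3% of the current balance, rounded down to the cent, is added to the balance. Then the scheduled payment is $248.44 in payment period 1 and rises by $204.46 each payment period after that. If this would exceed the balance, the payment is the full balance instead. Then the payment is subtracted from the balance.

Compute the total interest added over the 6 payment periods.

# | Opening | Interest | Payment | End bal
1 | $4,005.59 | $92.12 | $248.44 | $3,849.27
2 | $3,849.27 | $88.53 | $452.90 | $3,484.90
3 | $3,484.90 | $80.15 | $657.36 | $2,907.69
4 | $2,907.69 | $66.87 | $861.82 | $2,112.74
5 | $2,112.74 | $48.59 | $1,066.28 | $1,095.05
6 | $1,095.05 | $25.18 | $1,120.23 | $0.00
Total interest: $92.12 + $88.53 + $80.15 + $66.87 + $48.59 + $25.18 = $401.44

$401.44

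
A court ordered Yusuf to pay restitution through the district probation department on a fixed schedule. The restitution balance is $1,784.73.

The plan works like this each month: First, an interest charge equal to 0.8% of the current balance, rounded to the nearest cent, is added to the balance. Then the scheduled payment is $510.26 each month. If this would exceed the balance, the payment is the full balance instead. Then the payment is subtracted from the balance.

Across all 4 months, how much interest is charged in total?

$33.18

Month 1: $1,784.73 +$14.28 interest = $1,799.01; pay $510.26 → $1,288.75
Month 2: $1,288.75 +$10.31 interest = $1,299.06; pay $510.26 → $788.80
Month 3: $788.80 +$6.31 interest = $795.11; pay $510.26 → $284.85
Month 4: $284.85 +$2.28 interest = $287.13; pay $287.13 → $0.00
Total interest: $14.28 + $10.31 + $6.31 + $2.28 = $33.18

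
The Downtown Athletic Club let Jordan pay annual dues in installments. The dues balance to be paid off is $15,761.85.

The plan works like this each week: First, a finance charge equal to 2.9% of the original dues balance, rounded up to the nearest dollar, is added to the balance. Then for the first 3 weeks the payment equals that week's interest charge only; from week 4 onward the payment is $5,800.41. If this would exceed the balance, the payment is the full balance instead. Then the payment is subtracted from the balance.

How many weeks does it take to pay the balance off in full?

6

Week 1: $15,761.85 +$458.00 interest = $16,219.85; pay $458.00 → $15,761.85
Week 2: $15,761.85 +$458.00 interest = $16,219.85; pay $458.00 → $15,761.85
Week 3: $15,761.85 +$458.00 interest = $16,219.85; pay $458.00 → $15,761.85
Week 4: $15,761.85 +$458.00 interest = $16,219.85; pay $5,800.41 → $10,419.44
Week 5: $10,419.44 +$458.00 interest = $10,877.44; pay $5,800.41 → $5,077.03
Week 6: $5,077.03 +$458.00 interest = $5,535.03; pay $5,535.03 → $0.00
Balance reaches $0.00 in week 6.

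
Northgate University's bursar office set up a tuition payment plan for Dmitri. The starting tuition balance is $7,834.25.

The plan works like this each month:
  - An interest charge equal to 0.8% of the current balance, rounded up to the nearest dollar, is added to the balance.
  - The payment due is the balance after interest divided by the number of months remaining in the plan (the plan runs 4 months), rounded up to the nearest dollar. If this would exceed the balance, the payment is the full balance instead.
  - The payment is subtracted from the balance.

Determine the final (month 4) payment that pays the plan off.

$2,022.25

Month 1: opening $7,834.25; interest $63.00 → $7,897.25; payment $1,975.00; balance $5,922.25
Month 2: opening $5,922.25; interest $48.00 → $5,970.25; payment $1,991.00; balance $3,979.25
Month 3: opening $3,979.25; interest $32.00 → $4,011.25; payment $2,006.00; balance $2,005.25
Month 4: opening $2,005.25; interest $17.00 → $2,022.25; payment $2,022.25; balance $0.00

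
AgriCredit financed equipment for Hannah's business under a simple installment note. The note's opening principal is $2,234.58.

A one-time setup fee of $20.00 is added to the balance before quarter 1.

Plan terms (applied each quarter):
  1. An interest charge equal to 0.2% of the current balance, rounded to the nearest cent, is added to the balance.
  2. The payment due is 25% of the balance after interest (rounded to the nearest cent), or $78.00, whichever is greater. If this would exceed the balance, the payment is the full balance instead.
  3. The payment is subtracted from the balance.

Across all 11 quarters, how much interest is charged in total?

$17.21

Quarter 1: opening $2,254.58; interest $4.51 → $2,259.09; payment $564.77; balance $1,694.32
Quarter 2: opening $1,694.32; interest $3.39 → $1,697.71; payment $424.43; balance $1,273.28
Quarter 3: opening $1,273.28; interest $2.55 → $1,275.83; payment $318.96; balance $956.87
Quarter 4: opening $956.87; interest $1.91 → $958.78; payment $239.70; balance $719.08
Quarter 5: opening $719.08; interest $1.44 → $720.52; payment $180.13; balance $540.39
Quarter 6: opening $540.39; interest $1.08 → $541.47; payment $135.37; balance $406.10
Quarter 7: opening $406.10; interest $0.81 → $406.91; payment $101.73; balance $305.18
Quarter 8: opening $305.18; interest $0.61 → $305.79; payment $78.00; balance $227.79
Quarter 9: opening $227.79; interest $0.46 → $228.25; payment $78.00; balance $150.25
Quarter 10: opening $150.25; interest $0.30 → $150.55; payment $78.00; balance $72.55
Quarter 11: opening $72.55; interest $0.15 → $72.70; payment $72.70; balance $0.00
Total interest: $4.51 + $3.39 + $2.55 + $1.91 + $1.44 + $1.08 + $0.81 + $0.61 + $0.46 + $0.30 + $0.15 = $17.21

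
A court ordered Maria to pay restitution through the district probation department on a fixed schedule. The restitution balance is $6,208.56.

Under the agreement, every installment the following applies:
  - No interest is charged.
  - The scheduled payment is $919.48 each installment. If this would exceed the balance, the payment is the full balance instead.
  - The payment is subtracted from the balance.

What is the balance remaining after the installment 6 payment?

$691.68

Installment 1: $6,208.56 − $919.48 → $5,289.08
Installment 2: $5,289.08 − $919.48 → $4,369.60
Installment 3: $4,369.60 − $919.48 → $3,450.12
Installment 4: $3,450.12 − $919.48 → $2,530.64
Installment 5: $2,530.64 − $919.48 → $1,611.16
Installment 6: $1,611.16 − $919.48 → $691.68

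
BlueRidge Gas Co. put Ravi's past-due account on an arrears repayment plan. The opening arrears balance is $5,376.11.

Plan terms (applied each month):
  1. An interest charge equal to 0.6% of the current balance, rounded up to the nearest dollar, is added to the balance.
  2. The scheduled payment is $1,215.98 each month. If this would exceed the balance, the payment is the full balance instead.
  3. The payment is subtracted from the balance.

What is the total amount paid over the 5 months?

Month 1: $5,376.11 +$33.00 interest = $5,409.11; pay $1,215.98 → $4,193.13
Month 2: $4,193.13 +$26.00 interest = $4,219.13; pay $1,215.98 → $3,003.15
Month 3: $3,003.15 +$19.00 interest = $3,022.15; pay $1,215.98 → $1,806.17
Month 4: $1,806.17 +$11.00 interest = $1,817.17; pay $1,215.98 → $601.19
Month 5: $601.19 +$4.00 interest = $605.19; pay $605.19 → $0.00
Total paid: $5,469.11

$5,469.11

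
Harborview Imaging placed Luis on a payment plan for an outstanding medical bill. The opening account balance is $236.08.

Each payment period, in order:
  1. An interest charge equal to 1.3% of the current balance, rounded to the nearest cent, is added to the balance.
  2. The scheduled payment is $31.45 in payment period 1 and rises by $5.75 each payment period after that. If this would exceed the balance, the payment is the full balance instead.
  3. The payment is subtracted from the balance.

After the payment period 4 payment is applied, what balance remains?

$85.52

Payment period 1: opening $236.08; interest $3.07 → $239.15; payment $31.45; balance $207.70
Payment period 2: opening $207.70; interest $2.70 → $210.40; payment $37.20; balance $173.20
Payment period 3: opening $173.20; interest $2.25 → $175.45; payment $42.95; balance $132.50
Payment period 4: opening $132.50; interest $1.72 → $134.22; payment $48.70; balance $85.52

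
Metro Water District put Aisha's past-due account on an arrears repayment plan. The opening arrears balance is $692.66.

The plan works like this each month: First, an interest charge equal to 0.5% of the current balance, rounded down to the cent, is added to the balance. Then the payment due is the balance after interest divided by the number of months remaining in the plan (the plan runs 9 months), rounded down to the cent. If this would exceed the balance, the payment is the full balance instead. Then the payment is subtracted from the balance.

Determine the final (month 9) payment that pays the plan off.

Month 1: $692.66 +$3.46 interest = $696.12; pay $77.34 → $618.78
Month 2: $618.78 +$3.09 interest = $621.87; pay $77.73 → $544.14
Month 3: $544.14 +$2.72 interest = $546.86; pay $78.12 → $468.74
Month 4: $468.74 +$2.34 interest = $471.08; pay $78.51 → $392.57
Month 5: $392.57 +$1.96 interest = $394.53; pay $78.90 → $315.63
Month 6: $315.63 +$1.57 interest = $317.20; pay $79.30 → $237.90
Month 7: $237.90 +$1.18 interest = $239.08; pay $79.69 → $159.39
Month 8: $159.39 +$0.79 interest = $160.18; pay $80.09 → $80.09
Month 9: $80.09 +$0.40 interest = $80.49; pay $80.49 → $0.00

$80.49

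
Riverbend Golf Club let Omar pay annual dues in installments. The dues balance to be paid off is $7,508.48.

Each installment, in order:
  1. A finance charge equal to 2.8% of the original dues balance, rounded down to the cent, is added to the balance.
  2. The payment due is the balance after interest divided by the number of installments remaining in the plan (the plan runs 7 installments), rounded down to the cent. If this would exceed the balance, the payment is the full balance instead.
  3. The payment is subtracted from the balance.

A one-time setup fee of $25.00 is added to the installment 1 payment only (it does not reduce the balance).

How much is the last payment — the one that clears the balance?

$1,617.75

Installment 1: opening $7,508.48; interest $210.23 → $7,718.71; payment $1,102.67 (+ $25.00 fee); balance $6,616.04
Installment 2: opening $6,616.04; interest $210.23 → $6,826.27; payment $1,137.71; balance $5,688.56
Installment 3: opening $5,688.56; interest $210.23 → $5,898.79; payment $1,179.75; balance $4,719.04
Installment 4: opening $4,719.04; interest $210.23 → $4,929.27; payment $1,232.31; balance $3,696.96
Installment 5: opening $3,696.96; interest $210.23 → $3,907.19; payment $1,302.39; balance $2,604.80
Installment 6: opening $2,604.80; interest $210.23 → $2,815.03; payment $1,407.51; balance $1,407.52
Installment 7: opening $1,407.52; interest $210.23 → $1,617.75; payment $1,617.75; balance $0.00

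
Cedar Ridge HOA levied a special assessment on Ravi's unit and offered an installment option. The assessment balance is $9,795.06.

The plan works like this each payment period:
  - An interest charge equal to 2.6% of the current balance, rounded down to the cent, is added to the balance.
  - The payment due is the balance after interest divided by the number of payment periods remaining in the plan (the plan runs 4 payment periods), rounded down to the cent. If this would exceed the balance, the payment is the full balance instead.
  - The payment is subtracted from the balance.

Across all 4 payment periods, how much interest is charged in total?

$653.43

Payment period 1: opening $9,795.06; interest $254.67 → $10,049.73; payment $2,512.43; balance $7,537.30
Payment period 2: opening $7,537.30; interest $195.96 → $7,733.26; payment $2,577.75; balance $5,155.51
Payment period 3: opening $5,155.51; interest $134.04 → $5,289.55; payment $2,644.77; balance $2,644.78
Payment period 4: opening $2,644.78; interest $68.76 → $2,713.54; payment $2,713.54; balance $0.00
Total interest: $254.67 + $195.96 + $134.04 + $68.76 = $653.43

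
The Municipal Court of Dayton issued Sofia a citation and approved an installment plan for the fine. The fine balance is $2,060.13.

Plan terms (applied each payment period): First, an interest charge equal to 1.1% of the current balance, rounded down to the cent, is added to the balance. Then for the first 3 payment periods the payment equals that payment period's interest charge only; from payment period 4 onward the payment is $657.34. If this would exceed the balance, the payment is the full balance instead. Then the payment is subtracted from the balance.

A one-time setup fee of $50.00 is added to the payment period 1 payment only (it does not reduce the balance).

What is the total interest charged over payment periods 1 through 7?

# | Opening | Interest | Payment | Fee | End bal
1 | $2,060.13 | $22.66 | $22.66 | $50.00 | $2,060.13
2 | $2,060.13 | $22.66 | $22.66 | — | $2,060.13
3 | $2,060.13 | $22.66 | $22.66 | — | $2,060.13
4 | $2,060.13 | $22.66 | $657.34 | — | $1,425.45
5 | $1,425.45 | $15.67 | $657.34 | — | $783.78
6 | $783.78 | $8.62 | $657.34 | — | $135.06
7 | $135.06 | $1.48 | $136.54 | — | $0.00
Total interest: $22.66 + $22.66 + $22.66 + $22.66 + $15.67 + $8.62 + $1.48 = $116.41

$116.41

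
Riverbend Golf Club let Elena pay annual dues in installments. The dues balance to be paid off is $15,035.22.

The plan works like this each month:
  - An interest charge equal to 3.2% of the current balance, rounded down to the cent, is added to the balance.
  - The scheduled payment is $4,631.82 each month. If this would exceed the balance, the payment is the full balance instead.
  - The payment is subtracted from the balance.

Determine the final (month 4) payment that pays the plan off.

$2,250.18

Month 1: $15,035.22 +$481.12 interest = $15,516.34; pay $4,631.82 → $10,884.52
Month 2: $10,884.52 +$348.30 interest = $11,232.82; pay $4,631.82 → $6,601.00
Month 3: $6,601.00 +$211.23 interest = $6,812.23; pay $4,631.82 → $2,180.41
Month 4: $2,180.41 +$69.77 interest = $2,250.18; pay $2,250.18 → $0.00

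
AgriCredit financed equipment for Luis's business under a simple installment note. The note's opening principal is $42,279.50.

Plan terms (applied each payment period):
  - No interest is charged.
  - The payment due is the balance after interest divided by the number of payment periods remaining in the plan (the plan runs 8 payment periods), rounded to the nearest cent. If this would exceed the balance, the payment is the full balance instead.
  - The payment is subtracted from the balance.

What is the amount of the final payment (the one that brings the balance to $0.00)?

$5,284.93

Payment period 1: opening $42,279.50; payment $5,284.94; balance $36,994.56
Payment period 2: opening $36,994.56; payment $5,284.94; balance $31,709.62
Payment period 3: opening $31,709.62; payment $5,284.94; balance $26,424.68
Payment period 4: opening $26,424.68; payment $5,284.94; balance $21,139.74
Payment period 5: opening $21,139.74; payment $5,284.94; balance $15,854.80
Payment period 6: opening $15,854.80; payment $5,284.93; balance $10,569.87
Payment period 7: opening $10,569.87; payment $5,284.94; balance $5,284.93
Payment period 8: opening $5,284.93; payment $5,284.93; balance $0.00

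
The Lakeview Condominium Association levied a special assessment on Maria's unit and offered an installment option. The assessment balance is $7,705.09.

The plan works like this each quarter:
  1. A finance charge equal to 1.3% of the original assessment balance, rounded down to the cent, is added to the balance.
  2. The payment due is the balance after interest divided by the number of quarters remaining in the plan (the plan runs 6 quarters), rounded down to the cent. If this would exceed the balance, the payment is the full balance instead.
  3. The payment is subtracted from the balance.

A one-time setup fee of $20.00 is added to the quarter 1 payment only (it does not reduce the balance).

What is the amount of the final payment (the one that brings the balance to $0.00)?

Quarter 1: $7,705.09 +$100.16 interest = $7,805.25; pay $1,300.87 (+ $20.00 fee) → $6,504.38
Quarter 2: $6,504.38 +$100.16 interest = $6,604.54; pay $1,320.90 → $5,283.64
Quarter 3: $5,283.64 +$100.16 interest = $5,383.80; pay $1,345.95 → $4,037.85
Quarter 4: $4,037.85 +$100.16 interest = $4,138.01; pay $1,379.33 → $2,758.68
Quarter 5: $2,758.68 +$100.16 interest = $2,858.84; pay $1,429.42 → $1,429.42
Quarter 6: $1,429.42 +$100.16 interest = $1,529.58; pay $1,529.58 → $0.00

$1,529.58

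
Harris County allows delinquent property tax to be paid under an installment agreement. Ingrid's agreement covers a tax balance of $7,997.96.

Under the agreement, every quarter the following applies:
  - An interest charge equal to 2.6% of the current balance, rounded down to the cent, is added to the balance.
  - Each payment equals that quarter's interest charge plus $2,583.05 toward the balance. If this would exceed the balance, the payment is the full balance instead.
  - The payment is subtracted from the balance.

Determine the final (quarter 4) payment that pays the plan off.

# | Opening | Interest | Payment | End bal
1 | $7,997.96 | $207.94 | $2,790.99 | $5,414.91
2 | $5,414.91 | $140.78 | $2,723.83 | $2,831.86
3 | $2,831.86 | $73.62 | $2,656.67 | $248.81
4 | $248.81 | $6.46 | $255.27 | $0.00

$255.27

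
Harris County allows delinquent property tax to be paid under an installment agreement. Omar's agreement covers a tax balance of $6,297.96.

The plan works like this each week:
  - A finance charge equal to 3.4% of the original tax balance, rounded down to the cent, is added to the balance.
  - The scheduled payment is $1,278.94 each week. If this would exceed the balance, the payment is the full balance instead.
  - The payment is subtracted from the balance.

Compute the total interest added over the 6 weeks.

$1,284.78

Week 1: opening $6,297.96; interest $214.13 → $6,512.09; payment $1,278.94; balance $5,233.15
Week 2: opening $5,233.15; interest $214.13 → $5,447.28; payment $1,278.94; balance $4,168.34
Week 3: opening $4,168.34; interest $214.13 → $4,382.47; payment $1,278.94; balance $3,103.53
Week 4: opening $3,103.53; interest $214.13 → $3,317.66; payment $1,278.94; balance $2,038.72
Week 5: opening $2,038.72; interest $214.13 → $2,252.85; payment $1,278.94; balance $973.91
Week 6: opening $973.91; interest $214.13 → $1,188.04; payment $1,188.04; balance $0.00
Total interest: $214.13 + $214.13 + $214.13 + $214.13 + $214.13 + $214.13 = $1,284.78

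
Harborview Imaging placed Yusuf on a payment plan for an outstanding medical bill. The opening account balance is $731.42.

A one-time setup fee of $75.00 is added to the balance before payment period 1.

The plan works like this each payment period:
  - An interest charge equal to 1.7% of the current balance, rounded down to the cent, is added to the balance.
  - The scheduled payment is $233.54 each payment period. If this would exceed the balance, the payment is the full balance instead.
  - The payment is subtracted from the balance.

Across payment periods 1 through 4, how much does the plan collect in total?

$838.56

Payment period 1: opening $806.42; interest $13.70 → $820.12; payment $233.54; balance $586.58
Payment period 2: opening $586.58; interest $9.97 → $596.55; payment $233.54; balance $363.01
Payment period 3: opening $363.01; interest $6.17 → $369.18; payment $233.54; balance $135.64
Payment period 4: opening $135.64; interest $2.30 → $137.94; payment $137.94; balance $0.00
Total paid: $838.56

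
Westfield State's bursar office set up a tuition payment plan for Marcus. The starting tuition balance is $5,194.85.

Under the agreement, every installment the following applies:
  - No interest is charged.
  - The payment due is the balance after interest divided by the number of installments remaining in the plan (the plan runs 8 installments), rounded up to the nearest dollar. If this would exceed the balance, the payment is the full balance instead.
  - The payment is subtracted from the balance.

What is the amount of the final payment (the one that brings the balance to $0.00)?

Installment 1: opening $5,194.85; payment $650.00; balance $4,544.85
Installment 2: opening $4,544.85; payment $650.00; balance $3,894.85
Installment 3: opening $3,894.85; payment $650.00; balance $3,244.85
Installment 4: opening $3,244.85; payment $649.00; balance $2,595.85
Installment 5: opening $2,595.85; payment $649.00; balance $1,946.85
Installment 6: opening $1,946.85; payment $649.00; balance $1,297.85
Installment 7: opening $1,297.85; payment $649.00; balance $648.85
Installment 8: opening $648.85; payment $648.85; balance $0.00

$648.85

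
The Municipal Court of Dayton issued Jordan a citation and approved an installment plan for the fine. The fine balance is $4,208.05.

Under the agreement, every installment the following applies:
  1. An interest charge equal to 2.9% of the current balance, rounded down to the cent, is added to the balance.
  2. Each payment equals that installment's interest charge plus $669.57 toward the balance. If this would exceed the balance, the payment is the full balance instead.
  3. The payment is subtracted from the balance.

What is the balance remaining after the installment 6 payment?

# | Opening | Interest | Payment | End bal
1 | $4,208.05 | $122.03 | $791.60 | $3,538.48
2 | $3,538.48 | $102.61 | $772.18 | $2,868.91
3 | $2,868.91 | $83.19 | $752.76 | $2,199.34
4 | $2,199.34 | $63.78 | $733.35 | $1,529.77
5 | $1,529.77 | $44.36 | $713.93 | $860.20
6 | $860.20 | $24.94 | $694.51 | $190.63

$190.63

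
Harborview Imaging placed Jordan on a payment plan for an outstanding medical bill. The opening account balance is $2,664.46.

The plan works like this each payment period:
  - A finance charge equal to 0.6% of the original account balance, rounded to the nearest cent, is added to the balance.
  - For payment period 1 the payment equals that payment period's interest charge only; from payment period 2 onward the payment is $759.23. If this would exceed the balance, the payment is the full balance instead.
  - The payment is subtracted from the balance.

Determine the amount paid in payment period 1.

# | Opening | Interest | Payment | End bal
1 | $2,664.46 | $15.99 | $15.99 | $2,664.46

$15.99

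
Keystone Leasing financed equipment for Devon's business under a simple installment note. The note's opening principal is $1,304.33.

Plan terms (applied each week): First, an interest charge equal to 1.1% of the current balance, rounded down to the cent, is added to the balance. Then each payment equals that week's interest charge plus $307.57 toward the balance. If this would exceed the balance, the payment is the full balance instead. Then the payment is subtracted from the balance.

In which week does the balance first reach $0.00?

5

Week 1: opening $1,304.33; interest $14.34 → $1,318.67; payment $321.91; balance $996.76
Week 2: opening $996.76; interest $10.96 → $1,007.72; payment $318.53; balance $689.19
Week 3: opening $689.19; interest $7.58 → $696.77; payment $315.15; balance $381.62
Week 4: opening $381.62; interest $4.19 → $385.81; payment $311.76; balance $74.05
Week 5: opening $74.05; interest $0.81 → $74.86; payment $74.86; balance $0.00
Balance reaches $0.00 in week 5.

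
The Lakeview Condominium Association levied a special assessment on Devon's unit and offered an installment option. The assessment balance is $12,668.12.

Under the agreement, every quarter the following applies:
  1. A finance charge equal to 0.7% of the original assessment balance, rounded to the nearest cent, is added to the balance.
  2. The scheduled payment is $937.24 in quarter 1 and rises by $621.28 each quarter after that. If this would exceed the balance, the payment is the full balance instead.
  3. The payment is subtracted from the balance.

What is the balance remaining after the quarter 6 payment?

$0.00

Quarter 1: $12,668.12 +$88.68 interest = $12,756.80; pay $937.24 → $11,819.56
Quarter 2: $11,819.56 +$88.68 interest = $11,908.24; pay $1,558.52 → $10,349.72
Quarter 3: $10,349.72 +$88.68 interest = $10,438.40; pay $2,179.80 → $8,258.60
Quarter 4: $8,258.60 +$88.68 interest = $8,347.28; pay $2,801.08 → $5,546.20
Quarter 5: $5,546.20 +$88.68 interest = $5,634.88; pay $3,422.36 → $2,212.52
Quarter 6: $2,212.52 +$88.68 interest = $2,301.20; pay $2,301.20 → $0.00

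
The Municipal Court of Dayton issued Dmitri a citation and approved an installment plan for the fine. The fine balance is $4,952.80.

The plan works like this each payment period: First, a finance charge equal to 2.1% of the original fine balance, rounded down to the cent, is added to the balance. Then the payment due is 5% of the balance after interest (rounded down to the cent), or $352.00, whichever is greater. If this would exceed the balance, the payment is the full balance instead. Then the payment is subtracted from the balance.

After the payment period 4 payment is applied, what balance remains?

$3,960.80

Payment period 1: $4,952.80 +$104.00 interest = $5,056.80; pay $352.00 → $4,704.80
Payment period 2: $4,704.80 +$104.00 interest = $4,808.80; pay $352.00 → $4,456.80
Payment period 3: $4,456.80 +$104.00 interest = $4,560.80; pay $352.00 → $4,208.80
Payment period 4: $4,208.80 +$104.00 interest = $4,312.80; pay $352.00 → $3,960.80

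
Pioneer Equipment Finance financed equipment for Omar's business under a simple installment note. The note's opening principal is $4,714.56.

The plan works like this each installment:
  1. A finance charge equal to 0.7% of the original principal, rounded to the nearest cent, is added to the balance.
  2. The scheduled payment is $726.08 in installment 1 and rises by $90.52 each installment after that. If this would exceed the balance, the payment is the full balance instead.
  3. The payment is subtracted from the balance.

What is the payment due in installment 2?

$816.60

# | Opening | Interest | Payment | End bal
1 | $4,714.56 | $33.00 | $726.08 | $4,021.48
2 | $4,021.48 | $33.00 | $816.60 | $3,237.88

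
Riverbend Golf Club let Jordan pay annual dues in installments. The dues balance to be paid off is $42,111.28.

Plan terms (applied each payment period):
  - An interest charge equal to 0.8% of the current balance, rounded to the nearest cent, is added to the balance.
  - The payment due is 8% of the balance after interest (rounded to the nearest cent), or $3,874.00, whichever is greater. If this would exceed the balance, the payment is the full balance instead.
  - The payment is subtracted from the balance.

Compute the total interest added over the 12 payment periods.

$2,124.36

Payment period 1: $42,111.28 +$336.89 interest = $42,448.17; pay $3,874.00 → $38,574.17
Payment period 2: $38,574.17 +$308.59 interest = $38,882.76; pay $3,874.00 → $35,008.76
Payment period 3: $35,008.76 +$280.07 interest = $35,288.83; pay $3,874.00 → $31,414.83
Payment period 4: $31,414.83 +$251.32 interest = $31,666.15; pay $3,874.00 → $27,792.15
Payment period 5: $27,792.15 +$222.34 interest = $28,014.49; pay $3,874.00 → $24,140.49
Payment period 6: $24,140.49 +$193.12 interest = $24,333.61; pay $3,874.00 → $20,459.61
Payment period 7: $20,459.61 +$163.68 interest = $20,623.29; pay $3,874.00 → $16,749.29
Payment period 8: $16,749.29 +$133.99 interest = $16,883.28; pay $3,874.00 → $13,009.28
Payment period 9: $13,009.28 +$104.07 interest = $13,113.35; pay $3,874.00 → $9,239.35
Payment period 10: $9,239.35 +$73.91 interest = $9,313.26; pay $3,874.00 → $5,439.26
Payment period 11: $5,439.26 +$43.51 interest = $5,482.77; pay $3,874.00 → $1,608.77
Payment period 12: $1,608.77 +$12.87 interest = $1,621.64; pay $1,621.64 → $0.00
Total interest: $336.89 + $308.59 + $280.07 + $251.32 + $222.34 + $193.12 + $163.68 + $133.99 + $104.07 + $73.91 + $43.51 + $12.87 = $2,124.36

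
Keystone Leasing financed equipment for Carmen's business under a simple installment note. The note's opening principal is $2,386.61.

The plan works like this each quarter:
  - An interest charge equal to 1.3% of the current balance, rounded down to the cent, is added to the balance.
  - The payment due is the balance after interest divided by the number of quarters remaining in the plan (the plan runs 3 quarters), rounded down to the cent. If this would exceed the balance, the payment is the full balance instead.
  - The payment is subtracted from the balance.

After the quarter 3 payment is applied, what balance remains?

# | Opening | Interest | Payment | End bal
1 | $2,386.61 | $31.02 | $805.87 | $1,611.76
2 | $1,611.76 | $20.95 | $816.35 | $816.36
3 | $816.36 | $10.61 | $826.97 | $0.00

$0.00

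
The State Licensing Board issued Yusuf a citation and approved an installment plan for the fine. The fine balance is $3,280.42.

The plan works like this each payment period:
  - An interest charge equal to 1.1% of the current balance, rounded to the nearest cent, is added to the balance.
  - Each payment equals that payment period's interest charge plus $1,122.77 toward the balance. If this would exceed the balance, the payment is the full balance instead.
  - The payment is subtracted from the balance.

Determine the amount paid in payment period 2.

$1,146.50

Payment period 1: opening $3,280.42; interest $36.08 → $3,316.50; payment $1,158.85; balance $2,157.65
Payment period 2: opening $2,157.65; interest $23.73 → $2,181.38; payment $1,146.50; balance $1,034.88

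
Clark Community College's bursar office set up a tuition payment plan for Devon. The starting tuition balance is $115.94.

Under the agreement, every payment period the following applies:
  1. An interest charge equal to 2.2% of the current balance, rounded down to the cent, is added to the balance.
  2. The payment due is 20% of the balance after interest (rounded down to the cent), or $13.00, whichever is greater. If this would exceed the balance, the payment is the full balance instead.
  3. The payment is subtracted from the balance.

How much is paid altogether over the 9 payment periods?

Payment period 1: $115.94 +$2.55 interest = $118.49; pay $23.69 → $94.80
Payment period 2: $94.80 +$2.08 interest = $96.88; pay $19.37 → $77.51
Payment period 3: $77.51 +$1.70 interest = $79.21; pay $15.84 → $63.37
Payment period 4: $63.37 +$1.39 interest = $64.76; pay $13.00 → $51.76
Payment period 5: $51.76 +$1.13 interest = $52.89; pay $13.00 → $39.89
Payment period 6: $39.89 +$0.87 interest = $40.76; pay $13.00 → $27.76
Payment period 7: $27.76 +$0.61 interest = $28.37; pay $13.00 → $15.37
Payment period 8: $15.37 +$0.33 interest = $15.70; pay $13.00 → $2.70
Payment period 9: $2.70 +$0.05 interest = $2.75; pay $2.75 → $0.00
Total paid: $126.65

$126.65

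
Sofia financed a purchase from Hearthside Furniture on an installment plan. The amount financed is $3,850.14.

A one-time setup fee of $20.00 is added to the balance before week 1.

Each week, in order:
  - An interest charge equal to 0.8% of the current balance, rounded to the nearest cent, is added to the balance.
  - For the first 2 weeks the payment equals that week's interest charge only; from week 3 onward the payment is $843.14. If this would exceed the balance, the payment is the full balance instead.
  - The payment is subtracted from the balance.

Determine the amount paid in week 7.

Week 1: $3,870.14 +$30.96 interest = $3,901.10; pay $30.96 → $3,870.14
Week 2: $3,870.14 +$30.96 interest = $3,901.10; pay $30.96 → $3,870.14
Week 3: $3,870.14 +$30.96 interest = $3,901.10; pay $843.14 → $3,057.96
Week 4: $3,057.96 +$24.46 interest = $3,082.42; pay $843.14 → $2,239.28
Week 5: $2,239.28 +$17.91 interest = $2,257.19; pay $843.14 → $1,414.05
Week 6: $1,414.05 +$11.31 interest = $1,425.36; pay $843.14 → $582.22
Week 7: $582.22 +$4.66 interest = $586.88; pay $586.88 → $0.00

$586.88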